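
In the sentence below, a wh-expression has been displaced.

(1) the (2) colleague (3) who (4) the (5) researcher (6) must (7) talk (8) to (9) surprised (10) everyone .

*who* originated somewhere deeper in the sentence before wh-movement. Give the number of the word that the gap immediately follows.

'who' functions as the object of the preposition 'to'. Wh-movement fronts it, leaving a gap right after 'to':
The colleague who the researcher must talk to ___ surprised everyone.
'to' is word 8.

8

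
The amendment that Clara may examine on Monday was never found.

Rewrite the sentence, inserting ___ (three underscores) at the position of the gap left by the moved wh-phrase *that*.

The amendment that Clara may examine ___ on Monday was never found.

The filler 'that' is interpreted as the direct object of 'examine'. The gap is right after 'examine'.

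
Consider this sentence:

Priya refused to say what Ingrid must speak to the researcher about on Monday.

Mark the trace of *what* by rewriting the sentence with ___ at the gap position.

Pre-movement form: Ingrid must speak to the researcher about what on Monday.
'what' functions as the object of the preposition 'about'. The gap is right after 'about'.

Priya refused to say what Ingrid must speak to the researcher about ___ on Monday.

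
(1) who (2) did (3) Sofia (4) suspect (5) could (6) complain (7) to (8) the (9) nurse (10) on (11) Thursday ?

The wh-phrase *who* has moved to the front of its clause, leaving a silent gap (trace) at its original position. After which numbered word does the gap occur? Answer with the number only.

4

In situ: Sofia did suspect who could complain to the nurse on Thursday.
'who' functions as the subject of the clause embedded under 'suspect'. It moves to the left edge, and the trace sits right after 'suspect':
Who did Sofia suspect ___ could complain to the nurse on Thursday?
'suspect' is word 4.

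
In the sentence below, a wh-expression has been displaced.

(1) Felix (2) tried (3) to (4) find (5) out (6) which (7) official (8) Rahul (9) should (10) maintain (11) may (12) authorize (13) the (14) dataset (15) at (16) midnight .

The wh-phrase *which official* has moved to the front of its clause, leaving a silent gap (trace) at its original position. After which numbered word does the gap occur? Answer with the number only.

In situ: Rahul should maintain which official may authorize the dataset at midnight.
'which official' functions as the subject of the clause embedded under 'maintain'. Wh-movement fronts it, leaving a gap right after 'maintain':
Felix tried to find out which official Rahul should maintain ___ may authorize the dataset at midnight.
'maintain' is word 10.

10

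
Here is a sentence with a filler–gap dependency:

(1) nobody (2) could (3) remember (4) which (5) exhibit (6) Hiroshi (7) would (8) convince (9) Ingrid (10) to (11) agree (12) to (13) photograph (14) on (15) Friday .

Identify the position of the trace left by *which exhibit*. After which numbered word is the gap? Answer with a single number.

13

In situ: Hiroshi would convince Ingrid to agree to photograph which exhibit on Friday.
'which exhibit' is the direct object of 'photograph'. Wh-movement fronts it, leaving a gap right after 'photograph':
Nobody could remember which exhibit Hiroshi would convince Ingrid to agree to photograph ___ on Friday.
'photograph' is word 13.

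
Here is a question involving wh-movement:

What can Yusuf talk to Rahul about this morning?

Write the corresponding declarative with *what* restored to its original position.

Yusuf can talk to Rahul about what this morning.

The filler 'what' is interpreted as the object of the preposition 'about'. It moves to the left edge, and the trace sits right after 'about':
What can Yusuf talk to Rahul about ___ this morning?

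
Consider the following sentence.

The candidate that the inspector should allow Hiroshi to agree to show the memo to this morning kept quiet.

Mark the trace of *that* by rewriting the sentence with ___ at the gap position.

'that' functions as the object of the preposition 'to' (recipient of 'show'). The gap is right after 'to'.

The candidate that the inspector should allow Hiroshi to agree to show the memo to ___ this morning kept quiet.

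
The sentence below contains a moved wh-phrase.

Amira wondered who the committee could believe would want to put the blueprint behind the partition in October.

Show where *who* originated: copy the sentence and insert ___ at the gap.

Amira wondered who the committee could believe ___ would want to put the blueprint behind the partition in October.

Pre-movement form: The committee could believe who would want to put the blueprint behind the partition in October.
'who' functions as the subject of the clause embedded under 'believe'. The gap is right after 'believe'.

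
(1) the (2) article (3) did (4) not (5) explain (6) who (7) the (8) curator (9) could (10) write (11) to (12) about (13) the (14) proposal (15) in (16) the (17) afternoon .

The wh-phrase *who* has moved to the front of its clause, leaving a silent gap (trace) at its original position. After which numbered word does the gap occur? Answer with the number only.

11

Before movement: The curator could write to who about the proposal in the afternoon.
'who' functions as the object of the preposition 'to'. It moves to the left edge, and the trace sits right after 'to':
The article did not explain who the curator could write to ___ about the proposal in the afternoon.
'to' is word 11.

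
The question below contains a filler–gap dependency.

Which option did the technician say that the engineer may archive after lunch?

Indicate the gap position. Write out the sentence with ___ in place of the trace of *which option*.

Before movement: The technician did say that the engineer may archive which option after lunch.
'which option' functions as the direct object of 'archive'. The gap is right after 'archive'.

Which option did the technician say that the engineer may archive ___ after lunch?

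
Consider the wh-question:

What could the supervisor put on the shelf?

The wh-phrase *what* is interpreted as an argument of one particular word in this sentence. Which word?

put

Pre-movement form: The supervisor could put what on the shelf.
'what' functions as the direct object of 'put'. Wh-movement fronts it, leaving a gap right after 'put':
What could the supervisor put ___ on the shelf?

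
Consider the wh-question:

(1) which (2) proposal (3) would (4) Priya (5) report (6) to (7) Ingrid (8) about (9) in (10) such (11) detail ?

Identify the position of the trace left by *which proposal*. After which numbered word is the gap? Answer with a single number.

8

In situ: Priya would report to Ingrid about which proposal in such detail.
'which proposal' functions as the object of the preposition 'about'. Fronting leaves a gap immediately after 'about':
Which proposal would Priya report to Ingrid about ___ in such detail?
'about' is word 8.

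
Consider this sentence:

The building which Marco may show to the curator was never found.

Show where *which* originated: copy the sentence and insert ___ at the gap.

'which' is the direct object of 'show'. The gap is right after 'show'.

The building which Marco may show ___ to the curator was never found.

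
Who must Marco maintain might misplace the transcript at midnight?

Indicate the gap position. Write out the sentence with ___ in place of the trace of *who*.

In situ: Marco must maintain who might misplace the transcript at midnight.
The filler 'who' is interpreted as the subject of the clause embedded under 'maintain'. The gap is right after 'maintain'.

Who must Marco maintain ___ might misplace the transcript at midnight?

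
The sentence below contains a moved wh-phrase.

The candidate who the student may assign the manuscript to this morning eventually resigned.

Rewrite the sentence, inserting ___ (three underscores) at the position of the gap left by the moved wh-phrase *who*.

'who' is the object of the preposition 'to' (recipient of 'assign'). The gap is right after 'to'.

The candidate who the student may assign the manuscript to ___ this morning eventually resigned.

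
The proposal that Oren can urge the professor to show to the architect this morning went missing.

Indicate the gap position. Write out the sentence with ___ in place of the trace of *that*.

'that' functions as the direct object of 'show'. The gap is right after 'show'.

The proposal that Oren can urge the professor to show ___ to the architect this morning went missing.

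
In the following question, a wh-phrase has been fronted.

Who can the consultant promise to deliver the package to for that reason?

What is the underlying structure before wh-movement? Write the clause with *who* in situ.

The consultant can promise to deliver the package to who for that reason.

'who' is the object of the preposition 'to' (recipient of 'deliver'). It moves to the left edge, and the trace sits right after 'to':
Who can the consultant promise to deliver the package to ___ for that reason?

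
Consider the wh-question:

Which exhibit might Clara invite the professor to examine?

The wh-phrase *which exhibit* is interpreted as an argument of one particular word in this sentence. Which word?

examine

Before movement: Clara might invite the professor to examine which exhibit.
'which exhibit' is the direct object of 'examine'. Fronting leaves a gap immediately after 'examine':
Which exhibit might Clara invite the professor to examine ___?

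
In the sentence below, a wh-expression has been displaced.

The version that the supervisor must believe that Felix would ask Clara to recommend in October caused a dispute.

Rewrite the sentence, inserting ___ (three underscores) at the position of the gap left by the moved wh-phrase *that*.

The version that the supervisor must believe that Felix would ask Clara to recommend ___ in October caused a dispute.

The filler 'that' is interpreted as the direct object of 'recommend'. The gap is right after 'recommend'.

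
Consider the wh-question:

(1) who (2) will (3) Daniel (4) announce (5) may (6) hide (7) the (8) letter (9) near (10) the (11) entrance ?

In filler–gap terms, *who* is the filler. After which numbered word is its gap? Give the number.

4

Underlying clause: Daniel will announce who may hide the letter near the entrance.
The filler 'who' is interpreted as the subject of the clause embedded under 'announce'. Fronting leaves a gap immediately after 'announce':
Who will Daniel announce ___ may hide the letter near the entrance?
'announce' is word 4.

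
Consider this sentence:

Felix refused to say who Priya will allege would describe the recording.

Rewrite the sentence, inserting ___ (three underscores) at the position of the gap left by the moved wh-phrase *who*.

Felix refused to say who Priya will allege ___ would describe the recording.

Before movement: Priya will allege who would describe the recording.
The filler 'who' is interpreted as the subject of the clause embedded under 'allege'. The gap is right after 'allege'.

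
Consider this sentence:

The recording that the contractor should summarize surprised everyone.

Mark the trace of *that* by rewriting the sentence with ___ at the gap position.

The recording that the contractor should summarize ___ surprised everyone.

'that' is the direct object of 'summarize'. The gap is right after 'summarize'.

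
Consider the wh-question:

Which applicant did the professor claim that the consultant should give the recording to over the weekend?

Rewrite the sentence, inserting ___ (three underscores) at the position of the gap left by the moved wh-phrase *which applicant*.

Which applicant did the professor claim that the consultant should give the recording to ___ over the weekend?

Pre-movement form: The professor did claim that the consultant should give the recording to which applicant over the weekend.
'which applicant' functions as the object of the preposition 'to' (recipient of 'give'). The gap is right after 'to'.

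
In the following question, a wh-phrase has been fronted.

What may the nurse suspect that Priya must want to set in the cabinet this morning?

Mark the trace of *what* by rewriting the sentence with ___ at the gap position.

Underlying clause: The nurse may suspect that Priya must want to set what in the cabinet this morning.
The filler 'what' is interpreted as the direct object of 'set'. The gap is right after 'set'.

What may the nurse suspect that Priya must want to set ___ in the cabinet this morning?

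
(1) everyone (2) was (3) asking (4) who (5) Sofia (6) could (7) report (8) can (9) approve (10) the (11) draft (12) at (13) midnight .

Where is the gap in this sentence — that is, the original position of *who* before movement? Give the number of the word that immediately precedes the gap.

Pre-movement form: Sofia could report who can approve the draft at midnight.
The filler 'who' is interpreted as the subject of the clause embedded under 'report'. Fronting leaves a gap immediately after 'report':
Everyone was asking who Sofia could report ___ can approve the draft at midnight.
'report' is word 7.

7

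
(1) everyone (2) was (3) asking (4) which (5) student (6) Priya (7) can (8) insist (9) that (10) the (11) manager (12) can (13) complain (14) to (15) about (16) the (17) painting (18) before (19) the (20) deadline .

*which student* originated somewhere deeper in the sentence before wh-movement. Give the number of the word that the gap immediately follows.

Pre-movement form: Priya can insist that the manager can complain to which student about the painting before the deadline.
'which student' functions as the object of the preposition 'to'. It moves to the left edge, and the trace sits right after 'to':
Everyone was asking which student Priya can insist that the manager can complain to ___ about the painting before the deadline.
'to' is word 14.

14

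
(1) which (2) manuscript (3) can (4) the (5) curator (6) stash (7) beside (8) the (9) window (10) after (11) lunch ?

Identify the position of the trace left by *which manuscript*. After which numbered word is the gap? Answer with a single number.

6

In situ: The curator can stash which manuscript beside the window after lunch.
'which manuscript' functions as the direct object of 'stash'. It moves to the left edge, and the trace sits right after 'stash':
Which manuscript can the curator stash ___ beside the window after lunch?
'stash' is word 6.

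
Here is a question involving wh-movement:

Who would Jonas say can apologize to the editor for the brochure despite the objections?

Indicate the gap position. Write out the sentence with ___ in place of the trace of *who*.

Pre-movement form: Jonas would say who can apologize to the editor for the brochure despite the objections.
The filler 'who' is interpreted as the subject of the clause embedded under 'say'. The gap is right after 'say'.

Who would Jonas say ___ can apologize to the editor for the brochure despite the objections?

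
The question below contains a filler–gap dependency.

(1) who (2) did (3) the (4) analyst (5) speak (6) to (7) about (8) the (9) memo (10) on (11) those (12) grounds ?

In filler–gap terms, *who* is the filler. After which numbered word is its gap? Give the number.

6

In situ: The analyst did speak to who about the memo on those grounds.
'who' is the object of the preposition 'to'. Fronting leaves a gap immediately after 'to':
Who did the analyst speak to ___ about the memo on those grounds?
'to' is word 6.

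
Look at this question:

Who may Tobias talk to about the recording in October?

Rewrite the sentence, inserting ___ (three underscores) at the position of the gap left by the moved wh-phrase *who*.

Who may Tobias talk to ___ about the recording in October?

Underlying clause: Tobias may talk to who about the recording in October.
'who' is the object of the preposition 'to'. The gap is right after 'to'.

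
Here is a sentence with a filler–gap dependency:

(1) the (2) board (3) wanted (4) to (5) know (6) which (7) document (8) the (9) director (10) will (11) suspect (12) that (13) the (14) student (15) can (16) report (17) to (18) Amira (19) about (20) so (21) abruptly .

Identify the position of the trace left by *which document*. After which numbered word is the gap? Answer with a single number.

Pre-movement form: The director will suspect that the student can report to Amira about which document so abruptly.
'which document' is the object of the preposition 'about'. Fronting leaves a gap immediately after 'about':
The board wanted to know which document the director will suspect that the student can report to Amira about ___ so abruptly.
'about' is word 19.

19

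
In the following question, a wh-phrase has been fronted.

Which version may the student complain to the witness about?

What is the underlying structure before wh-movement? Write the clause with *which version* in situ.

The filler 'which version' is interpreted as the object of the preposition 'about'. It moves to the left edge, and the trace sits right after 'about':
Which version may the student complain to the witness about ___?

The student may complain to the witness about which version.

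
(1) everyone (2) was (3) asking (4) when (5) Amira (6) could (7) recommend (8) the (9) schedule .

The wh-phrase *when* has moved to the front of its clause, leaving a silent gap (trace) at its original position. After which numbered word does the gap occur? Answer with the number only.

Before movement: Amira could recommend the schedule when.
'when' functions as the temporal adjunct. It moves to the left edge, and the trace sits right after 'schedule':
Everyone was asking when Amira could recommend the schedule ___.
'schedule' is word 9.

9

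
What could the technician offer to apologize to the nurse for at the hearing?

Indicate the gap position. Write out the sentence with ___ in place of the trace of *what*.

Before movement: The technician could offer to apologize to the nurse for what at the hearing.
The filler 'what' is interpreted as the object of the preposition 'for'. The gap is right after 'for'.

What could the technician offer to apologize to the nurse for ___ at the hearing?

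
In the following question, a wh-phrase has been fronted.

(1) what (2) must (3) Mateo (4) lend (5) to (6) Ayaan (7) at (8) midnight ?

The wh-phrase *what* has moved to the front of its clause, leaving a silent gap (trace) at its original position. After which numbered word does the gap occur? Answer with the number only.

Underlying clause: Mateo must lend what to Ayaan at midnight.
'what' is the direct object of 'lend'. Wh-movement fronts it, leaving a gap right after 'lend':
What must Mateo lend ___ to Ayaan at midnight?
'lend' is word 4.

4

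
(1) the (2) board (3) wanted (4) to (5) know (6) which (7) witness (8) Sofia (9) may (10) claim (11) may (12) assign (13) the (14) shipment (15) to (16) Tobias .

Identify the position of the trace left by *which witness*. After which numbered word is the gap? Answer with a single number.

Before movement: Sofia may claim which witness may assign the shipment to Tobias.
The filler 'which witness' is interpreted as the subject of the clause embedded under 'claim'. It moves to the left edge, and the trace sits right after 'claim':
The board wanted to know which witness Sofia may claim ___ may assign the shipment to Tobias.
'claim' is word 10.

10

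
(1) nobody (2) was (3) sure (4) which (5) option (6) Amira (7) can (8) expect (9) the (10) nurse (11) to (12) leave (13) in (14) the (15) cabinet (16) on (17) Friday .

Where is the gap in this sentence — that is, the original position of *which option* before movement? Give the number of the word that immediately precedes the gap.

12

Underlying clause: Amira can expect the nurse to leave which option in the cabinet on Friday.
The filler 'which option' is interpreted as the direct object of 'leave'. Wh-movement fronts it, leaving a gap right after 'leave':
Nobody was sure which option Amira can expect the nurse to leave ___ in the cabinet on Friday.
'leave' is word 12.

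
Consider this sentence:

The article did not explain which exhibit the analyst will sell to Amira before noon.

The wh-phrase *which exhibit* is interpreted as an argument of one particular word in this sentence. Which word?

sell

Before movement: The analyst will sell which exhibit to Amira before noon.
The filler 'which exhibit' is interpreted as the direct object of 'sell'. It moves to the left edge, and the trace sits right after 'sell':
The article did not explain which exhibit the analyst will sell ___ to Amira before noon.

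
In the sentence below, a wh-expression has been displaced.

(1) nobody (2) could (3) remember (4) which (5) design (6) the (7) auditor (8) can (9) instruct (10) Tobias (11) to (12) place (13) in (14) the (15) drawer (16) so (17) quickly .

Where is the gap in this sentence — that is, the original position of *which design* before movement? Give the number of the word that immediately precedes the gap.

Pre-movement form: The auditor can instruct Tobias to place which design in the drawer so quickly.
'which design' functions as the direct object of 'place'. It moves to the left edge, and the trace sits right after 'place':
Nobody could remember which design the auditor can instruct Tobias to place ___ in the drawer so quickly.
'place' is word 12.

12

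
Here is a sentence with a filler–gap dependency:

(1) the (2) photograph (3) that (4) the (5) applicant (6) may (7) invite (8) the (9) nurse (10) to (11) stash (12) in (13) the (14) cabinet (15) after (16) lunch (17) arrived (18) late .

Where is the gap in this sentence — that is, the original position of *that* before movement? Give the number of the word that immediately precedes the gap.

'that' functions as the direct object of 'stash'. Fronting leaves a gap immediately after 'stash':
The photograph that the applicant may invite the nurse to stash ___ in the cabinet after lunch arrived late.
'stash' is word 11.

11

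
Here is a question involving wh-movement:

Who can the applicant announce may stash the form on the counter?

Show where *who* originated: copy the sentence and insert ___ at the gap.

Who can the applicant announce ___ may stash the form on the counter?

Before movement: The applicant can announce who may stash the form on the counter.
'who' is the subject of the clause embedded under 'announce'. The gap is right after 'announce'.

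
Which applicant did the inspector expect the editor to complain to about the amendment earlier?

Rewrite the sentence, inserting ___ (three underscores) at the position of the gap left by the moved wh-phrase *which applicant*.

Which applicant did the inspector expect the editor to complain to ___ about the amendment earlier?

In situ: The inspector did expect the editor to complain to which applicant about the amendment earlier.
The filler 'which applicant' is interpreted as the object of the preposition 'to'. The gap is right after 'to'.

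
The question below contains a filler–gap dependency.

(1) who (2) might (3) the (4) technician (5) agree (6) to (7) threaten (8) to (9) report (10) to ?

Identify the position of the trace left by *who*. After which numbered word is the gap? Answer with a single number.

Before movement: The technician might agree to threaten to report to who.
'who' is the object of the preposition 'to'. It moves to the left edge, and the trace sits right after 'to':
Who might the technician agree to threaten to report to ___?
'to' is word 10.

10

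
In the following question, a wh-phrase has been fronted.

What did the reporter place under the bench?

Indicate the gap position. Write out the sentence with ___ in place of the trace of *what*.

What did the reporter place ___ under the bench?

In situ: The reporter did place what under the bench.
'what' functions as the direct object of 'place'. The gap is right after 'place'.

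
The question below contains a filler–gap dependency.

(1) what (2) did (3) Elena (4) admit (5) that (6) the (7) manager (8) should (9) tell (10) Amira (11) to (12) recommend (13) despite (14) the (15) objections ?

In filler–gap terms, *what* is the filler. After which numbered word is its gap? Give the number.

12

Before movement: Elena did admit that the manager should tell Amira to recommend what despite the objections.
'what' functions as the direct object of 'recommend'. Wh-movement fronts it, leaving a gap right after 'recommend':
What did Elena admit that the manager should tell Amira to recommend ___ despite the objections?
'recommend' is word 12.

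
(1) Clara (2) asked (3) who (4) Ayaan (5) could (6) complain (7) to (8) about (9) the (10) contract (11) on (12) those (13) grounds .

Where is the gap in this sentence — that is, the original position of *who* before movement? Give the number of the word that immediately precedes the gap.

7

Underlying clause: Ayaan could complain to who about the contract on those grounds.
The filler 'who' is interpreted as the object of the preposition 'to'. It moves to the left edge, and the trace sits right after 'to':
Clara asked who Ayaan could complain to ___ about the contract on those grounds.
'to' is word 7.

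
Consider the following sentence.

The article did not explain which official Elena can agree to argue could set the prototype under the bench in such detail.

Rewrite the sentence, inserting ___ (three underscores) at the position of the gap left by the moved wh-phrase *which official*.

The article did not explain which official Elena can agree to argue ___ could set the prototype under the bench in such detail.

In situ: Elena can agree to argue which official could set the prototype under the bench in such detail.
'which official' functions as the subject of the clause embedded under 'argue'. The gap is right after 'argue'.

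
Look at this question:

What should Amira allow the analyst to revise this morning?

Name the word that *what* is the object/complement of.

Underlying clause: Amira should allow the analyst to revise what this morning.
'what' is the direct object of 'revise'. Fronting leaves a gap immediately after 'revise':
What should Amira allow the analyst to revise ___ this morning?

revise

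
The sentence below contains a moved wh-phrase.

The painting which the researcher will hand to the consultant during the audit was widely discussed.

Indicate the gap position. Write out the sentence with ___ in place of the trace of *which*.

The painting which the researcher will hand ___ to the consultant during the audit was widely discussed.

'which' is the direct object of 'hand'. The gap is right after 'hand'.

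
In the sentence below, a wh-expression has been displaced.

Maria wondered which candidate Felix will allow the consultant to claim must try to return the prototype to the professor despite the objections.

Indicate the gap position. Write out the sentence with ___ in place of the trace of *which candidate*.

Maria wondered which candidate Felix will allow the consultant to claim ___ must try to return the prototype to the professor despite the objections.

Before movement: Felix will allow the consultant to claim which candidate must try to return the prototype to the professor despite the objections.
'which candidate' functions as the subject of the clause embedded under 'claim'. The gap is right after 'claim'.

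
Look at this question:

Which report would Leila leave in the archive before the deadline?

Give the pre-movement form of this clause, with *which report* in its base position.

'which report' is the direct object of 'leave'. Wh-movement fronts it, leaving a gap right after 'leave':
Which report would Leila leave ___ in the archive before the deadline?

Leila would leave which report in the archive before the deadline.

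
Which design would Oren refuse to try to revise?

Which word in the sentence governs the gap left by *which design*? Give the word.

Pre-movement form: Oren would refuse to try to revise which design.
The filler 'which design' is interpreted as the direct object of 'revise'. It moves to the left edge, and the trace sits right after 'revise':
Which design would Oren refuse to try to revise ___?

revise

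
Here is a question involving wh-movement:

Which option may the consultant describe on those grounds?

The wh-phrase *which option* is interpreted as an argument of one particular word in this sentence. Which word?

Before movement: The consultant may describe which option on those grounds.
'which option' functions as the direct object of 'describe'. Wh-movement fronts it, leaving a gap right after 'describe':
Which option may the consultant describe ___ on those grounds?

describe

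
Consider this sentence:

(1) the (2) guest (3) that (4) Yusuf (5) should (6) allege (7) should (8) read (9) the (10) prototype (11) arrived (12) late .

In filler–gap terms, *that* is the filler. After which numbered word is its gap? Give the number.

'that' functions as the subject of the clause embedded under 'allege'. Fronting leaves a gap immediately after 'allege':
The guest that Yusuf should allege ___ should read the prototype arrived late.
'allege' is word 6.

6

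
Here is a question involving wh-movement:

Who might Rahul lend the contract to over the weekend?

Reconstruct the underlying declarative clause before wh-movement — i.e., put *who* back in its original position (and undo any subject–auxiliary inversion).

Rahul might lend the contract to who over the weekend.

'who' is the object of the preposition 'to' (recipient of 'lend'). Fronting leaves a gap immediately after 'to':
Who might Rahul lend the contract to ___ over the weekend?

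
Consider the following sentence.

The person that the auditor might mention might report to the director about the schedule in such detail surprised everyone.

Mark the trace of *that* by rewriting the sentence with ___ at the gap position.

The person that the auditor might mention ___ might report to the director about the schedule in such detail surprised everyone.

'that' functions as the subject of the clause embedded under 'mention'. The gap is right after 'mention'.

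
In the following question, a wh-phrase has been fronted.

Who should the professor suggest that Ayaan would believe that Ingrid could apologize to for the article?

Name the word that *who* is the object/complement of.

In situ: The professor should suggest that Ayaan would believe that Ingrid could apologize to who for the article.
The filler 'who' is interpreted as the object of the preposition 'to'. Wh-movement fronts it, leaving a gap right after 'to':
Who should the professor suggest that Ayaan would believe that Ingrid could apologize to ___ for the article?

to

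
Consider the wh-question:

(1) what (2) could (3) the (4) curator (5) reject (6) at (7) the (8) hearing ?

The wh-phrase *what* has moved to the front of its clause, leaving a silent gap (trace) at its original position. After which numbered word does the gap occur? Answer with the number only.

Pre-movement form: The curator could reject what at the hearing.
The filler 'what' is interpreted as the direct object of 'reject'. Fronting leaves a gap immediately after 'reject':
What could the curator reject ___ at the hearing?
'reject' is word 5.

5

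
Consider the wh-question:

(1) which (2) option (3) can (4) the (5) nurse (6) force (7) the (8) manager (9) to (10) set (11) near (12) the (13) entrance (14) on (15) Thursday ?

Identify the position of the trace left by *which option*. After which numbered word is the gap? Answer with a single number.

10

In situ: The nurse can force the manager to set which option near the entrance on Thursday.
The filler 'which option' is interpreted as the direct object of 'set'. It moves to the left edge, and the trace sits right after 'set':
Which option can the nurse force the manager to set ___ near the entrance on Thursday?
'set' is word 10.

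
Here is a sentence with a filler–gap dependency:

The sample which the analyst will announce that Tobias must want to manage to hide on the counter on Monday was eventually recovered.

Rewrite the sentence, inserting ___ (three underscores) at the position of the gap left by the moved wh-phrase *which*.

The sample which the analyst will announce that Tobias must want to manage to hide ___ on the counter on Monday was eventually recovered.

'which' functions as the direct object of 'hide'. The gap is right after 'hide'.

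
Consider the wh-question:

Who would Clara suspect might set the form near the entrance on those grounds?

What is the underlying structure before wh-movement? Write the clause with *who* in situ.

The filler 'who' is interpreted as the subject of the clause embedded under 'suspect'. Wh-movement fronts it, leaving a gap right after 'suspect':
Who would Clara suspect ___ might set the form near the entrance on those grounds?

Clara would suspect who might set the form near the entrance on those grounds.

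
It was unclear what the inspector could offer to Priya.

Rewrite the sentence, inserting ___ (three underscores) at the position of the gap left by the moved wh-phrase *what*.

Underlying clause: The inspector could offer what to Priya.
The filler 'what' is interpreted as the direct object of 'offer'. The gap is right after 'offer'.

It was unclear what the inspector could offer ___ to Priya.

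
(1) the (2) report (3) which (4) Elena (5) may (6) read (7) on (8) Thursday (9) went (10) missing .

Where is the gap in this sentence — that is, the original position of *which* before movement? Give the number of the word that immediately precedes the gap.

6

The filler 'which' is interpreted as the direct object of 'read'. Fronting leaves a gap immediately after 'read':
The report which Elena may read ___ on Thursday went missing.
'read' is word 6.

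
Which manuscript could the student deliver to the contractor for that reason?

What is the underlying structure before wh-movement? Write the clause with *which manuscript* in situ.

The student could deliver which manuscript to the contractor for that reason.

The filler 'which manuscript' is interpreted as the direct object of 'deliver'. It moves to the left edge, and the trace sits right after 'deliver':
Which manuscript could the student deliver ___ to the contractor for that reason?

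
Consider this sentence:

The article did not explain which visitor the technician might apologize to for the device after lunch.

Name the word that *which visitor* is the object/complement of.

to

Pre-movement form: The technician might apologize to which visitor for the device after lunch.
The filler 'which visitor' is interpreted as the object of the preposition 'to'. Wh-movement fronts it, leaving a gap right after 'to':
The article did not explain which visitor the technician might apologize to ___ for the device after lunch.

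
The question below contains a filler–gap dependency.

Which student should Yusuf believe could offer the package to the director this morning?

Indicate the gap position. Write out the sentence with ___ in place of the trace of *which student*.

Which student should Yusuf believe ___ could offer the package to the director this morning?

In situ: Yusuf should believe which student could offer the package to the director this morning.
'which student' is the subject of the clause embedded under 'believe'. The gap is right after 'believe'.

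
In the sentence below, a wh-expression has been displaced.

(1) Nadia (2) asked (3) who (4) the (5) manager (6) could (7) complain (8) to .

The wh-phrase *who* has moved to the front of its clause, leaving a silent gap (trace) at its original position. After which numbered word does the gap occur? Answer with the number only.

8

In situ: The manager could complain to who.
'who' is the object of the preposition 'to'. It moves to the left edge, and the trace sits right after 'to':
Nadia asked who the manager could complain to ___.
'to' is word 8.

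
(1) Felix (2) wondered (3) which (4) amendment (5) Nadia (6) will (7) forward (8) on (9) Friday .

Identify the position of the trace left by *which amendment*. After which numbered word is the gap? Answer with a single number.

In situ: Nadia will forward which amendment on Friday.
'which amendment' functions as the direct object of 'forward'. Fronting leaves a gap immediately after 'forward':
Felix wondered which amendment Nadia will forward ___ on Friday.
'forward' is word 7.

7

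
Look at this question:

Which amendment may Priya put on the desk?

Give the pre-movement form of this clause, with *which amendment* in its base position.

'which amendment' is the direct object of 'put'. It moves to the left edge, and the trace sits right after 'put':
Which amendment may Priya put ___ on the desk?

Priya may put which amendment on the desk.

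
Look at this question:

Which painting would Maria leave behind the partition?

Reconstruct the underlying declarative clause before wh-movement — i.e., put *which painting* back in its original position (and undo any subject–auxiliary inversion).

The filler 'which painting' is interpreted as the direct object of 'leave'. It moves to the left edge, and the trace sits right after 'leave':
Which painting would Maria leave ___ behind the partition?

Maria would leave which painting behind the partition.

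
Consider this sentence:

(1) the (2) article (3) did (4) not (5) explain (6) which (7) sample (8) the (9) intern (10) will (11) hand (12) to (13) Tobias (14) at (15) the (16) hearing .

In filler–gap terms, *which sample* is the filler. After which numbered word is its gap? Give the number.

11

Before movement: The intern will hand which sample to Tobias at the hearing.
The filler 'which sample' is interpreted as the direct object of 'hand'. It moves to the left edge, and the trace sits right after 'hand':
The article did not explain which sample the intern will hand ___ to Tobias at the hearing.
'hand' is word 11.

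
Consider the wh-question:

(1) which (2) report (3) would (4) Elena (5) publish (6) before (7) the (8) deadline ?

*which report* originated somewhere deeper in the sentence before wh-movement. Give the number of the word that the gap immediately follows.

5

In situ: Elena would publish which report before the deadline.
The filler 'which report' is interpreted as the direct object of 'publish'. Wh-movement fronts it, leaving a gap right after 'publish':
Which report would Elena publish ___ before the deadline?
'publish' is word 5.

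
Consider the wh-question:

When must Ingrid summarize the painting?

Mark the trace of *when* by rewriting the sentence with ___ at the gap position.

Pre-movement form: Ingrid must summarize the painting when.
The filler 'when' is interpreted as the temporal adjunct. The gap is right after 'painting'.

When must Ingrid summarize the painting ___?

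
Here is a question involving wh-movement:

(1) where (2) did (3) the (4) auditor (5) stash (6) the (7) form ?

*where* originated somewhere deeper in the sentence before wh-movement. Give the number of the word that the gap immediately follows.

7

In situ: The auditor did stash the form where.
'where' is the locative complement of 'stash'. Fronting leaves a gap immediately after 'form':
Where did the auditor stash the form ___?
'form' is word 7.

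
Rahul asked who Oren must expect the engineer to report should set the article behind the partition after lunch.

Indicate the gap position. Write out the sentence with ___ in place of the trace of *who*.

Rahul asked who Oren must expect the engineer to report ___ should set the article behind the partition after lunch.

In situ: Oren must expect the engineer to report who should set the article behind the partition after lunch.
'who' is the subject of the clause embedded under 'report'. The gap is right after 'report'.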